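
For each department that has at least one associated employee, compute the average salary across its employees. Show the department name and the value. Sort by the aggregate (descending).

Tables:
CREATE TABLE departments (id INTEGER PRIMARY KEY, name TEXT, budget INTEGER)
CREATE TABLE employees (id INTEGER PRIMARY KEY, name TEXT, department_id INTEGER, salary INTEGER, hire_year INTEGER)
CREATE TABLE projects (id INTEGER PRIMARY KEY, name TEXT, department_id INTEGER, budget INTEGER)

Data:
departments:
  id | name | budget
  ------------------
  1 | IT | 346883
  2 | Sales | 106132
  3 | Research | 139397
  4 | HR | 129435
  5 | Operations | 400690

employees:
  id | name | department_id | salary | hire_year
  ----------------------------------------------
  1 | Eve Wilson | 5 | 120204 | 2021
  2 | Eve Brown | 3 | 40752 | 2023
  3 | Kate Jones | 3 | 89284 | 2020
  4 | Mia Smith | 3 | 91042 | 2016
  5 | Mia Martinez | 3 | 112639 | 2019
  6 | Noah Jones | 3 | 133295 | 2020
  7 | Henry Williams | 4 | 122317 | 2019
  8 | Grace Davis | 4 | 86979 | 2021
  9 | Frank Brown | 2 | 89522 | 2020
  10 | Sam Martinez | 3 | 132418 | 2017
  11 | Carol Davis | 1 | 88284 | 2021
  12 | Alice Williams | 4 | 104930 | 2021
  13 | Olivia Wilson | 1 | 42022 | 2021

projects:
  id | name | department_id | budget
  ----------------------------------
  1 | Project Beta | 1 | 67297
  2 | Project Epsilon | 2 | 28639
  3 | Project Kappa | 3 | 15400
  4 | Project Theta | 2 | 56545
SELECT p.name, AVG(c.salary) AS avg_salary FROM employees c JOIN departments p ON c.department_id = p.id GROUP BY p.id, p.name ORDER BY avg_salary DESC

Execution result:
name | avg_salary
Operations | 120204.00
HR | 104742.00
Research | 99905.00
Sales | 89522.00
IT | 65153.00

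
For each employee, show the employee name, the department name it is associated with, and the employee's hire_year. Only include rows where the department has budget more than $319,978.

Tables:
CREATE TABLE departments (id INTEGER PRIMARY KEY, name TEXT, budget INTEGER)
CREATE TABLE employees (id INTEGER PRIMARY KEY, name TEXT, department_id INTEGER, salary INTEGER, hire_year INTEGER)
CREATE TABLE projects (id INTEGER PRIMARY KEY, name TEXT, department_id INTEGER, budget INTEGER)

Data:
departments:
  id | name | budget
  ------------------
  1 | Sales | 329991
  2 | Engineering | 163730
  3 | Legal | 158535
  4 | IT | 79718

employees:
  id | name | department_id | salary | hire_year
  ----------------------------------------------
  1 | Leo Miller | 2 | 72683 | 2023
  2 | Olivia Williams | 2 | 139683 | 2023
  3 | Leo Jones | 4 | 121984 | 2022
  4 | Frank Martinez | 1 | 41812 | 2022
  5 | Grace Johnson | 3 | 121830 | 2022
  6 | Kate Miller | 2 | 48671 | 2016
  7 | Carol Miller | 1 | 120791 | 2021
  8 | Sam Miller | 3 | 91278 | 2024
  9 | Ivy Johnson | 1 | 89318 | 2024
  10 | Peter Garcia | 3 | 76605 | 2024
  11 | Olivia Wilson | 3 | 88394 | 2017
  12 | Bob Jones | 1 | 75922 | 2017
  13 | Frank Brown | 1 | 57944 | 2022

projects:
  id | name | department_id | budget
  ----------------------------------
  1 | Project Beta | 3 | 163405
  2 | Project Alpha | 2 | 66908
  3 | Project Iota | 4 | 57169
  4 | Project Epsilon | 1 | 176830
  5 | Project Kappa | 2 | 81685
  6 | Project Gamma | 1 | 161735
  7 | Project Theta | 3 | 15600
SELECT c.name, p.name AS department, c.hire_year FROM employees c JOIN departments p ON c.department_id = p.id WHERE p.budget > 319978

Execution result:
name | department | hire_year
Frank Martinez | Sales | 2022
Carol Miller | Sales | 2021
Ivy Johnson | Sales | 2024
Bob Jones | Sales | 2017
Frank Brown | Sales | 2022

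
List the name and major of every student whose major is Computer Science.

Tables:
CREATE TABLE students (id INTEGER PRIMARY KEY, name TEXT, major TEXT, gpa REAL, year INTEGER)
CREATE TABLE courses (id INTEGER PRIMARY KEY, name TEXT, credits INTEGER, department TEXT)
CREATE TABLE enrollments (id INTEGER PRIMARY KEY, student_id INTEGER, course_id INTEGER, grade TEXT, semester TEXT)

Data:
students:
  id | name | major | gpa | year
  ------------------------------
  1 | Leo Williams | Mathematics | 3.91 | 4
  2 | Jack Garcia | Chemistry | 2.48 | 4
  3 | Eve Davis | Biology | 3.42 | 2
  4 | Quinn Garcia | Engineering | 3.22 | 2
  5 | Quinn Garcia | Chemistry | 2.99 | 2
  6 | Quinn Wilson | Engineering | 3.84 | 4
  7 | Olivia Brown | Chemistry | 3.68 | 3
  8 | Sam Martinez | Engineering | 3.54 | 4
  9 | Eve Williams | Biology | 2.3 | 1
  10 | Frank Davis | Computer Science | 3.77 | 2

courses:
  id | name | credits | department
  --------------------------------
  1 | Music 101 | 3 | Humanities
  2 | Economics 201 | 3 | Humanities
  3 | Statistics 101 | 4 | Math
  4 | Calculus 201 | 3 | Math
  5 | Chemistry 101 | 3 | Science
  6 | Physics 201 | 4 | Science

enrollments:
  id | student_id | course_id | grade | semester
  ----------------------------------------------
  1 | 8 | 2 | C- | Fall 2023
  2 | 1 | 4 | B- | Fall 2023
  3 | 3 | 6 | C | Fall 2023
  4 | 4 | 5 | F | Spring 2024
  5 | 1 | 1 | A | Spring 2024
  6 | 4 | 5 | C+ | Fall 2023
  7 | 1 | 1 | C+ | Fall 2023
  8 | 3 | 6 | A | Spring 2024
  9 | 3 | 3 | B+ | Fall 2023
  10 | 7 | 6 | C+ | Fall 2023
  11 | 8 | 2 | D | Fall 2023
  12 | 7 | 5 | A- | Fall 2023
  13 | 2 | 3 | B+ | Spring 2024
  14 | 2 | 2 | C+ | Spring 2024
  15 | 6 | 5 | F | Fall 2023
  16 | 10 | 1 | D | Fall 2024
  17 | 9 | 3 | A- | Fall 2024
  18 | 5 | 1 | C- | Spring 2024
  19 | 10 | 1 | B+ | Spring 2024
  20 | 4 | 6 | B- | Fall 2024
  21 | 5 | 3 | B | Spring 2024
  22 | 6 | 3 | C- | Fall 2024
SELECT name, major FROM students WHERE major = 'Computer Science'

Execution result:
name | major
Frank Davis | Computer Science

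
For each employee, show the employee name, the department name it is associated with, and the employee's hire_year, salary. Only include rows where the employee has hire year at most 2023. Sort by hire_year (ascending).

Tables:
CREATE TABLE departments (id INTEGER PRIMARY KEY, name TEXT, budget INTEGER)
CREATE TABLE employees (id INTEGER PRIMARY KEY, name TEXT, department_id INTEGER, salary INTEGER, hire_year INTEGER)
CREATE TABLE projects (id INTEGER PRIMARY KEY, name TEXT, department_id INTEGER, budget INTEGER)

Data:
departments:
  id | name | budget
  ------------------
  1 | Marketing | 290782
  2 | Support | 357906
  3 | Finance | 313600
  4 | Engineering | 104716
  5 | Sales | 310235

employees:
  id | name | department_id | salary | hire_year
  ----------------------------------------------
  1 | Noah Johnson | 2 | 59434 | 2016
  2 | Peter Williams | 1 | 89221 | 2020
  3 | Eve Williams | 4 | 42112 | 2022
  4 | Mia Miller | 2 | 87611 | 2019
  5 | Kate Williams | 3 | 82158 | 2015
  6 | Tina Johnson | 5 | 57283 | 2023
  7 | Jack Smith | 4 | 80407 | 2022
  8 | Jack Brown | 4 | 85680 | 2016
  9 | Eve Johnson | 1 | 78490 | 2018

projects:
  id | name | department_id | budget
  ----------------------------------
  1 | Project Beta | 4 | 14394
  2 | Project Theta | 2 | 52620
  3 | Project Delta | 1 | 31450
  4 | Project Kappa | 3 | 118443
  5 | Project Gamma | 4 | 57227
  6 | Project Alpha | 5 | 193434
SELECT c.name, p.name AS department, c.hire_year, c.salary FROM employees c JOIN departments p ON c.department_id = p.id WHERE c.hire_year <= 2023 ORDER BY c.hire_year ASC

Execution result:
name | department | hire_year | salary
Kate Williams | Finance | 2015 | 82158
Noah Johnson | Support | 2016 | 59434
Jack Brown | Engineering | 2016 | 85680
Eve Johnson | Marketing | 2018 | 78490
Mia Miller | Support | 2019 | 87611
Peter Williams | Marketing | 2020 | 89221
Eve Williams | Engineering | 2022 | 42112
Jack Smith | Engineering | 2022 | 80407
Tina Johnson | Sales | 2023 | 57283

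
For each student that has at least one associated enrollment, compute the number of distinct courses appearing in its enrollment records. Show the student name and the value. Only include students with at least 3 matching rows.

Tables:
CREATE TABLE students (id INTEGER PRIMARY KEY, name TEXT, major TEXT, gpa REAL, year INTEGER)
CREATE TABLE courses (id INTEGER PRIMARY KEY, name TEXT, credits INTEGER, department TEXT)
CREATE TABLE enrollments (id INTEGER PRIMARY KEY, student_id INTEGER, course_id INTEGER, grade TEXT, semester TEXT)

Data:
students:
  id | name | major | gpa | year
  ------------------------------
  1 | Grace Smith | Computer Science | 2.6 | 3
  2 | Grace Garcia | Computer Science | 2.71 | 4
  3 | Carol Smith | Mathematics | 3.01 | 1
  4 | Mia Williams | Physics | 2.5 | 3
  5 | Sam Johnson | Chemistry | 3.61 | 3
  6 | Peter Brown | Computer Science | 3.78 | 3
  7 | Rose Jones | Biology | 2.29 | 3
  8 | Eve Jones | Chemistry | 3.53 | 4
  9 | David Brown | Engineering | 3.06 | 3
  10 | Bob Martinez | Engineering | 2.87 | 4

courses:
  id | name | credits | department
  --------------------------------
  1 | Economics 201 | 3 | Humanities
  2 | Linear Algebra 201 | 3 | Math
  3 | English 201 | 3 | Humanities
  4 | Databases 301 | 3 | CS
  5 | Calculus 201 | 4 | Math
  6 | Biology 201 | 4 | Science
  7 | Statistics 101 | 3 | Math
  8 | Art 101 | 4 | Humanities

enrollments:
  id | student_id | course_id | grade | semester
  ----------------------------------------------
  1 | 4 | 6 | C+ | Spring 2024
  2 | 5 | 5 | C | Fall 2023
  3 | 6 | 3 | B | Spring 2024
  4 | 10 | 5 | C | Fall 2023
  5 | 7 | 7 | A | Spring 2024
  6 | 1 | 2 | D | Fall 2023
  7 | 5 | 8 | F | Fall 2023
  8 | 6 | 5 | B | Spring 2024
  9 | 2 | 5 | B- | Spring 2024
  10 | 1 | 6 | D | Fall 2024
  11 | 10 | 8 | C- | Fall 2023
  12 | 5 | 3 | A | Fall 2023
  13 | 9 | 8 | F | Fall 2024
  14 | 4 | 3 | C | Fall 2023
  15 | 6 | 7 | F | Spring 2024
SELECT p.name, COUNT(DISTINCT c.course_id) AS distinct_course_count FROM enrollments c JOIN students p ON c.student_id = p.id GROUP BY p.id, p.name HAVING COUNT(*) >= 3

Execution result:
name | distinct_course_count
Sam Johnson | 3
Peter Brown | 3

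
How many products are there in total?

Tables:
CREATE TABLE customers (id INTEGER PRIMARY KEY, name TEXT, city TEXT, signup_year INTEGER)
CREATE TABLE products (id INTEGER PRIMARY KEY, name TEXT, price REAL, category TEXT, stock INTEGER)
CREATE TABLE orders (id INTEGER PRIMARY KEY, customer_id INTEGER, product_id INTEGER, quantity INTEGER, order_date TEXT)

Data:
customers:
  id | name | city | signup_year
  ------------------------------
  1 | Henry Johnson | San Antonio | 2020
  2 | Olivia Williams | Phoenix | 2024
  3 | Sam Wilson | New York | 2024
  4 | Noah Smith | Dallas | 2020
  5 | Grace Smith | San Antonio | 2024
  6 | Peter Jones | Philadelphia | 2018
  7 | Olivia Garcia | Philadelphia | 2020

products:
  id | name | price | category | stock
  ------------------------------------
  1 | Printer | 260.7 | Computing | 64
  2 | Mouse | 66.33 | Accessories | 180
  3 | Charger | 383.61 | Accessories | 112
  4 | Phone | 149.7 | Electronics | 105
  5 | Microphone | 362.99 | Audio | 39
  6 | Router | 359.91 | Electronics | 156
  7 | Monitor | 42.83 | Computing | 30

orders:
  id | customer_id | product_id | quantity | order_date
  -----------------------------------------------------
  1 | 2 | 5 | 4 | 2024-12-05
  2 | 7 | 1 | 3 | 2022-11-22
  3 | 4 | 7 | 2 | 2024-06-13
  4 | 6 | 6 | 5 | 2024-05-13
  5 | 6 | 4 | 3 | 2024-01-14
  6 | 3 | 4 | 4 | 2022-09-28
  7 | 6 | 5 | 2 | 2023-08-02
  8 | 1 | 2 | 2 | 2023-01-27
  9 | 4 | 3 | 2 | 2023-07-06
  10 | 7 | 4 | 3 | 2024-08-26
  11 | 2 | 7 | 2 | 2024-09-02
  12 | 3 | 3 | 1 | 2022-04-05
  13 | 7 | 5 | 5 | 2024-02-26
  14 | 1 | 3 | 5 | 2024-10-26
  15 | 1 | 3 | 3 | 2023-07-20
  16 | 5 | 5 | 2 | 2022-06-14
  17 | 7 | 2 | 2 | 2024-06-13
SELECT COUNT(*) FROM products

Execution result:
7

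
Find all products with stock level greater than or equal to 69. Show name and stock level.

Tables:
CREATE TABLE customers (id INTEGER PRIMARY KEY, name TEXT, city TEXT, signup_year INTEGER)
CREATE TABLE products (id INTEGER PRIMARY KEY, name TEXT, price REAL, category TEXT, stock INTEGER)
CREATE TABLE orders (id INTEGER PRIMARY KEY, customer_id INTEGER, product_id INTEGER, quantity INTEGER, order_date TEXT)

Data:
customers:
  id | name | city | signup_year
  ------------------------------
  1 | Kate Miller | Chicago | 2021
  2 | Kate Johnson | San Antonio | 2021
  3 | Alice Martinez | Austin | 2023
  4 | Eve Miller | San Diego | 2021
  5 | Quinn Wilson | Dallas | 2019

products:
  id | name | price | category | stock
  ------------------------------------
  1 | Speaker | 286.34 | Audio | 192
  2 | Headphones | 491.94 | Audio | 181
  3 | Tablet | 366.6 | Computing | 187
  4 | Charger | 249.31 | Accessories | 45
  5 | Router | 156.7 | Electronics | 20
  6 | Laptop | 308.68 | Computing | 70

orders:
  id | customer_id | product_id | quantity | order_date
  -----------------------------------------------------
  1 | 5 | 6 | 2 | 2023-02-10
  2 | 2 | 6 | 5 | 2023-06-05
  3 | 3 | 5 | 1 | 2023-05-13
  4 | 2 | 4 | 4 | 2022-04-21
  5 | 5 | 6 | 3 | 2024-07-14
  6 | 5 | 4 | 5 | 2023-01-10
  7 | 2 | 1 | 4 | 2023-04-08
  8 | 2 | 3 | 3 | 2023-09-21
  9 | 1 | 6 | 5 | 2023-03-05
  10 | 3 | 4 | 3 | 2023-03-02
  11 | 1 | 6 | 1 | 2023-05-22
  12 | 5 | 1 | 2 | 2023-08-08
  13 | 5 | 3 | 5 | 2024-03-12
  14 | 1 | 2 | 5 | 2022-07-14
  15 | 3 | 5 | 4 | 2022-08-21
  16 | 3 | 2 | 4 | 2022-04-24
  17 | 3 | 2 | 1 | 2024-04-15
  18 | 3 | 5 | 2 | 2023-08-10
SELECT name, stock FROM products WHERE stock >= 69

Execution result:
name | stock
Speaker | 192
Headphones | 181
Tablet | 187
Laptop | 70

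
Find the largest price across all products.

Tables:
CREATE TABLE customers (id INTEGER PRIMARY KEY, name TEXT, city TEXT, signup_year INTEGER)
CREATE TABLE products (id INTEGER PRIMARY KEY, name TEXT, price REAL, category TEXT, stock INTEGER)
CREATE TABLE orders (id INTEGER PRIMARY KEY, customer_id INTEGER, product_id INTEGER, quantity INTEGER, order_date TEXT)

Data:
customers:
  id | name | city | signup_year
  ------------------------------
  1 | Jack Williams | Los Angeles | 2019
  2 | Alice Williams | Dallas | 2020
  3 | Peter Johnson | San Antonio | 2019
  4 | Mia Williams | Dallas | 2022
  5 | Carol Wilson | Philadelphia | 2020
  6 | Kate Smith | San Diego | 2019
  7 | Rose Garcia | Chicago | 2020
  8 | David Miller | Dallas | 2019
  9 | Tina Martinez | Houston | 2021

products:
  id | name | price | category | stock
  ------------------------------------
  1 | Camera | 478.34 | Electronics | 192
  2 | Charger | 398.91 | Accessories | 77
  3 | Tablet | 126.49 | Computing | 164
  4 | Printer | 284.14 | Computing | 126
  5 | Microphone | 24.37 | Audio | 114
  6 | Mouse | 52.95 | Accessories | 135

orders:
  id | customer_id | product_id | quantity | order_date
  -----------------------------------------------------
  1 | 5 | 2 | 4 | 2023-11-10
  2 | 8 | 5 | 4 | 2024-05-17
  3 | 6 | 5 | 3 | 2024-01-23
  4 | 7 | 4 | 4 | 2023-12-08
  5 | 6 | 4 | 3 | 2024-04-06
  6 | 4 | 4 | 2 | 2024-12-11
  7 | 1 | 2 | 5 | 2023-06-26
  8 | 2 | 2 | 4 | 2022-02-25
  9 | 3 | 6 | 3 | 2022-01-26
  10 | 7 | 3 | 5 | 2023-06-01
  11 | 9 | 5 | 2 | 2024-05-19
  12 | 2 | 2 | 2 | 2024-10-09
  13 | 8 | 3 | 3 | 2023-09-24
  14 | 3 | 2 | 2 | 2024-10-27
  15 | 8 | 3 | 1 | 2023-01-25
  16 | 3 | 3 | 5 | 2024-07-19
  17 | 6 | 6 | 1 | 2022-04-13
SELECT MAX(price) FROM products

Execution result:
478.34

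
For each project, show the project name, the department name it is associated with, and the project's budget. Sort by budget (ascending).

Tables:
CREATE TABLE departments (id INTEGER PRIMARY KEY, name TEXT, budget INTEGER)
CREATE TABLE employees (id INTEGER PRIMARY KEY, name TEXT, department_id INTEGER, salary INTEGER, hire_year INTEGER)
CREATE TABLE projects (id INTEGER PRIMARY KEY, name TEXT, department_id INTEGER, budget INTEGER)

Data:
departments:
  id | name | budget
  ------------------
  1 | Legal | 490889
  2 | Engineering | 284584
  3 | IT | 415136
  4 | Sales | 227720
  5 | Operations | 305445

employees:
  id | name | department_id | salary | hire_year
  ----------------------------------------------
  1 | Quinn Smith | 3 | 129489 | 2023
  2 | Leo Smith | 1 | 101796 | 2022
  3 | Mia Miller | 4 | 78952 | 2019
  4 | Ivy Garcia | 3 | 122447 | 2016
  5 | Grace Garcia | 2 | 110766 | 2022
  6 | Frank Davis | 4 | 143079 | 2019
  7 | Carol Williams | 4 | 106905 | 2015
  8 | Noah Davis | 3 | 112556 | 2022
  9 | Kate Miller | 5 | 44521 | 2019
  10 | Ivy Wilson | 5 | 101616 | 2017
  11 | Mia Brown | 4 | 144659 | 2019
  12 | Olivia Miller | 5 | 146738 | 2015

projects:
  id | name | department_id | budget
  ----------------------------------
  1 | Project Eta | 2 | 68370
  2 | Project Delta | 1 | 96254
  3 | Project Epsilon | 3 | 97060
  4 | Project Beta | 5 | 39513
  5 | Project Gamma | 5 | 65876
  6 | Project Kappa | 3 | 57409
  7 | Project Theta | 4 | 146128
SELECT c.name, p.name AS department, c.budget FROM projects c JOIN departments p ON c.department_id = p.id ORDER BY c.budget ASC

Execution result:
name | department | budget
Project Beta | Operations | 39513
Project Kappa | IT | 57409
Project Gamma | Operations | 65876
Project Eta | Engineering | 68370
Project Delta | Legal | 96254
Project Epsilon | IT | 97060
Project Theta | Sales | 146128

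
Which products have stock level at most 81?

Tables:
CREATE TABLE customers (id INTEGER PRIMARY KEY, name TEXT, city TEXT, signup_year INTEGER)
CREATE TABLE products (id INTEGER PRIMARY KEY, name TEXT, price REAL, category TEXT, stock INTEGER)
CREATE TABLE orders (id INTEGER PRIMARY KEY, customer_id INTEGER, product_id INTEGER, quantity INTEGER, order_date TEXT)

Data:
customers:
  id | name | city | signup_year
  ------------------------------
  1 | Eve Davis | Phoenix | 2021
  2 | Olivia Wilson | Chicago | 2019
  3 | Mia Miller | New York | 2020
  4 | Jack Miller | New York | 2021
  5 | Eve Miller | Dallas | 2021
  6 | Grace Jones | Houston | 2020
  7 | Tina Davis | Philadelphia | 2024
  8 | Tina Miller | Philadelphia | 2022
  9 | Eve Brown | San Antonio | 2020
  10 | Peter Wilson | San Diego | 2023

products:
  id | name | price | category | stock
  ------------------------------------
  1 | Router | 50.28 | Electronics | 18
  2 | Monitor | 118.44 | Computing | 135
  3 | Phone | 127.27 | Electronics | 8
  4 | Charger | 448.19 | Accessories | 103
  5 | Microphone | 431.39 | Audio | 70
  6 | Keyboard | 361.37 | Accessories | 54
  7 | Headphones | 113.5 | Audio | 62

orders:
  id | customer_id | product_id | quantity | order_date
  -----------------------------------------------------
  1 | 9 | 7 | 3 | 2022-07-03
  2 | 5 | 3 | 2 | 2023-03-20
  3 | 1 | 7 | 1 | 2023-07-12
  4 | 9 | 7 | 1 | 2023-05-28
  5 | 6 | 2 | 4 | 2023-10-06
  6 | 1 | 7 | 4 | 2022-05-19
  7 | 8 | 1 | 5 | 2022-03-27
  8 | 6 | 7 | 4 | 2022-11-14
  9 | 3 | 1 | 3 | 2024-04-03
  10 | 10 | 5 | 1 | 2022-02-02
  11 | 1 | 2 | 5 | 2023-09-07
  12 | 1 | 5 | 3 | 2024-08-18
SELECT name, stock FROM products WHERE stock <= 81

Execution result:
name | stock
Router | 18
Phone | 8
Microphone | 70
Keyboard | 54
Headphones | 62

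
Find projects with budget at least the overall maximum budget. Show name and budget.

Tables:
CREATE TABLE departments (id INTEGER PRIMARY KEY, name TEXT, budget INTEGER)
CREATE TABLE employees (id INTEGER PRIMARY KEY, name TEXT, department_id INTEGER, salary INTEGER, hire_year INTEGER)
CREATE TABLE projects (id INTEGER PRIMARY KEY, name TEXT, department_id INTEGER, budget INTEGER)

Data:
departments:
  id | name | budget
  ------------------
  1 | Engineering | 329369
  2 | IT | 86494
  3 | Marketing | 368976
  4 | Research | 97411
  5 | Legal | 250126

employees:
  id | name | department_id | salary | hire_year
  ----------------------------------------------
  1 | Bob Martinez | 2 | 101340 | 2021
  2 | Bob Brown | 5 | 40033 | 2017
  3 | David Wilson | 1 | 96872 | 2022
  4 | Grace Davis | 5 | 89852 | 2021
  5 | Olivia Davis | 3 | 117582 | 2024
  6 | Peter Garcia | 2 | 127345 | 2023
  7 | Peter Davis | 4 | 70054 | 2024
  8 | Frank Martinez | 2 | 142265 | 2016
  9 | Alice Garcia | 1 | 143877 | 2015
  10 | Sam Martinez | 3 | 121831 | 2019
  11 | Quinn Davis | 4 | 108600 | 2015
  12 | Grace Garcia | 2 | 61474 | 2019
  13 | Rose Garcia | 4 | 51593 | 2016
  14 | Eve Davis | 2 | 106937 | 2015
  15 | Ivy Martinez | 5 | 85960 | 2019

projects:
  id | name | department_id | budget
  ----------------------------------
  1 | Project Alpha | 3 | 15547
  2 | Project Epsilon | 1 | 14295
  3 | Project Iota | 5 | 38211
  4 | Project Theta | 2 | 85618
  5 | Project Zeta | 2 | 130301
SELECT name, budget FROM projects WHERE budget >= (SELECT MAX(budget) FROM projects)

Execution result:
name | budget
Project Zeta | 130301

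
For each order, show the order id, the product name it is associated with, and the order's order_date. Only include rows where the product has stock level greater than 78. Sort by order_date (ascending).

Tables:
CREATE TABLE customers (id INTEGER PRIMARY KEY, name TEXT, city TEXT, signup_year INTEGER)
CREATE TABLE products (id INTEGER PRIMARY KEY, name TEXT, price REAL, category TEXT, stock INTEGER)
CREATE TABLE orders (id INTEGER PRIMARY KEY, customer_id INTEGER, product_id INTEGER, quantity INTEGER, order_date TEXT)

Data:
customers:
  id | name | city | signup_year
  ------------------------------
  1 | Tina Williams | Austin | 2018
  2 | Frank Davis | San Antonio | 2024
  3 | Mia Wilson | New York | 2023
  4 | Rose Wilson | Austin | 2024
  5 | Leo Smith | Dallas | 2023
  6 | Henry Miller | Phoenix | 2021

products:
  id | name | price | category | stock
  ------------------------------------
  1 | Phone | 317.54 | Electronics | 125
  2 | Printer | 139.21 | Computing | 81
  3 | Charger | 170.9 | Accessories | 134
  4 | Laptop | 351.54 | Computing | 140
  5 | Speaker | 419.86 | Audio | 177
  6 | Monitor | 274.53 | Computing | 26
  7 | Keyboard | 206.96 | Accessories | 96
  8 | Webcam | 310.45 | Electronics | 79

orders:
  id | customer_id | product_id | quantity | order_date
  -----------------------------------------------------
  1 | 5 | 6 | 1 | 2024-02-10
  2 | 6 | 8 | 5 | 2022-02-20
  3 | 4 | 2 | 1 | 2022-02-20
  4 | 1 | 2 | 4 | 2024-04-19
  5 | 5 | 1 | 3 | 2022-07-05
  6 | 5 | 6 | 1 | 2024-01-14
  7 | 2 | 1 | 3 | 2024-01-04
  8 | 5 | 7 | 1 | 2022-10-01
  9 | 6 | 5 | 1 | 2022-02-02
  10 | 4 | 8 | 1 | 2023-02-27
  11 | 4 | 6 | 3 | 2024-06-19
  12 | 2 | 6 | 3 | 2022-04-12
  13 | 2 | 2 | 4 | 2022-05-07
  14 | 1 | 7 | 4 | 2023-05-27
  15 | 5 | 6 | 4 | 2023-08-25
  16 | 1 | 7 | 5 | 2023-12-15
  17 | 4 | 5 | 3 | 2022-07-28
SELECT c.id, p.name AS product, c.order_date FROM orders c JOIN products p ON c.product_id = p.id WHERE p.stock > 78 ORDER BY c.order_date ASC

Execution result:
id | product | order_date
9 | Speaker | 2022-02-02
2 | Webcam | 2022-02-20
3 | Printer | 2022-02-20
13 | Printer | 2022-05-07
5 | Phone | 2022-07-05
17 | Speaker | 2022-07-28
8 | Keyboard | 2022-10-01
10 | Webcam | 2023-02-27
14 | Keyboard | 2023-05-27
16 | Keyboard | 2023-12-15
7 | Phone | 2024-01-04
4 | Printer | 2024-04-19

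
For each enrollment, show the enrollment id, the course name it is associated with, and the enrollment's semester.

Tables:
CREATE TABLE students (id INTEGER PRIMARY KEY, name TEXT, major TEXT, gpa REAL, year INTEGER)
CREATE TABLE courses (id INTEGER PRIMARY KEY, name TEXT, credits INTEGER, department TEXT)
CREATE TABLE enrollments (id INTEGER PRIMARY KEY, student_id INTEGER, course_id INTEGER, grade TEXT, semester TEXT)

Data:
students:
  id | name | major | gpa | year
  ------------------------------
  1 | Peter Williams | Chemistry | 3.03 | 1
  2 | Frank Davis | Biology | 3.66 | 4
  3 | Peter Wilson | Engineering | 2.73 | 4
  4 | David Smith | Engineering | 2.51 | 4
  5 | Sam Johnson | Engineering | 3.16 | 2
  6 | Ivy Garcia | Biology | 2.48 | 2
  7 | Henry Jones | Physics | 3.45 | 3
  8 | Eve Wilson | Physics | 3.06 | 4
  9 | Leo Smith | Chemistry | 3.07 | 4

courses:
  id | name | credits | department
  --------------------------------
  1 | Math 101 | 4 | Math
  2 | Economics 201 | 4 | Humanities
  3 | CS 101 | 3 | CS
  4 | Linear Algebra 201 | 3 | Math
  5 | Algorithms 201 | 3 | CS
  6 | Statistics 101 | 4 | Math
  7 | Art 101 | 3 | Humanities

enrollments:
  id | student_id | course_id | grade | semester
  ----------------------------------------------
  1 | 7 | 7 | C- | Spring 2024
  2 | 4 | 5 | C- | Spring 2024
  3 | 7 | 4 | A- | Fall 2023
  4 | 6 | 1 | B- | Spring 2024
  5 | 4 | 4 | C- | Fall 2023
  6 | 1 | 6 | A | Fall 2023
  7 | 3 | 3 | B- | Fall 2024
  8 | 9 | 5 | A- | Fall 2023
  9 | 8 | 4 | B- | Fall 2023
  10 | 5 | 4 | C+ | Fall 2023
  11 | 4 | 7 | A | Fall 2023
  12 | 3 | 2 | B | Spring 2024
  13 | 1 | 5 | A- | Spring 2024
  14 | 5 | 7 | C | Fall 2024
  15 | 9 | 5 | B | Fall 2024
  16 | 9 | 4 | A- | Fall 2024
SELECT c.id, p.name AS course, c.semester FROM enrollments c JOIN courses p ON c.course_id = p.id

Execution result:
id | course | semester
1 | Art 101 | Spring 2024
2 | Algorithms 201 | Spring 2024
3 | Linear Algebra 201 | Fall 2023
4 | Math 101 | Spring 2024
5 | Linear Algebra 201 | Fall 2023
6 | Statistics 101 | Fall 2023
7 | CS 101 | Fall 2024
8 | Algorithms 201 | Fall 2023
9 | Linear Algebra 201 | Fall 2023
10 | Linear Algebra 201 | Fall 2023
11 | Art 101 | Fall 2023
12 | Economics 201 | Spring 2024
13 | Algorithms 201 | Spring 2024
14 | Art 101 | Fall 2024
15 | Algorithms 201 | Fall 2024
16 | Linear Algebra 201 | Fall 2024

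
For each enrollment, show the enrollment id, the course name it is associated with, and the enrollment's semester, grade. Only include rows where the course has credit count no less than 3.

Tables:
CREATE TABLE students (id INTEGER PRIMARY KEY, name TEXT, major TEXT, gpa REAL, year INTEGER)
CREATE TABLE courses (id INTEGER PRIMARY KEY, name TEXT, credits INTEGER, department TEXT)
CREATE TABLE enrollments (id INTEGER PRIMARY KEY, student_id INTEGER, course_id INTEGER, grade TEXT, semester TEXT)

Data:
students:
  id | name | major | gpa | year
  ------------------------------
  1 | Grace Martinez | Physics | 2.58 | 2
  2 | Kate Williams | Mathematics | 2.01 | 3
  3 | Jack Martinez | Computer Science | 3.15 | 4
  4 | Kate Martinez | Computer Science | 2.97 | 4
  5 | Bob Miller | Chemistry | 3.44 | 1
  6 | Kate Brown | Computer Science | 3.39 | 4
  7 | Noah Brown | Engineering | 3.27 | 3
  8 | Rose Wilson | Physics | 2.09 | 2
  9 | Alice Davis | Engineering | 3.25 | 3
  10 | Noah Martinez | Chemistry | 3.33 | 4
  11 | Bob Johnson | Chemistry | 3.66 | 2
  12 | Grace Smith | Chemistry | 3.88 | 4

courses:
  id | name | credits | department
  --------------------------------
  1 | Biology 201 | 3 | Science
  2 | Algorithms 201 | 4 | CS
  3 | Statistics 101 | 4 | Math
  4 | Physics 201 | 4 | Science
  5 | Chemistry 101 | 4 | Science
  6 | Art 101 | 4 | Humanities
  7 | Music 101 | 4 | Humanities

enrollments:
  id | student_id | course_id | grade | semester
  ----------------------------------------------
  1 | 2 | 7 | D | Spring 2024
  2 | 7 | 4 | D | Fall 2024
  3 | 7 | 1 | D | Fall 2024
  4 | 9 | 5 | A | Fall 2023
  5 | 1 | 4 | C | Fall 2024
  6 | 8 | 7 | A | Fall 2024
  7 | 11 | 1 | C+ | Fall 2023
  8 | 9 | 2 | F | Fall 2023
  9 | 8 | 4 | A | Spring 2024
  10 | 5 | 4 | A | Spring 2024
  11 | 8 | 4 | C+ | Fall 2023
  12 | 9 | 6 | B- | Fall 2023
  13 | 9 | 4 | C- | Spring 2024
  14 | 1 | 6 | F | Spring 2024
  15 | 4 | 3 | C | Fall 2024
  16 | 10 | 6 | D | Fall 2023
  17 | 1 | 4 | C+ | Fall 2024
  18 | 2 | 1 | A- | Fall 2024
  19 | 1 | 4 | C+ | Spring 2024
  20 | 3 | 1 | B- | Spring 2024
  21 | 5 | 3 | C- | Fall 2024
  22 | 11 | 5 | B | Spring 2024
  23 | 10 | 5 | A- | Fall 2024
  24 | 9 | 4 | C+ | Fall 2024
SELECT c.id, p.name AS course, c.semester, c.grade FROM enrollments c JOIN courses p ON c.course_id = p.id WHERE p.credits >= 3

Execution result:
id | course | semester | grade
1 | Music 101 | Spring 2024 | D
2 | Physics 201 | Fall 2024 | D
3 | Biology 201 | Fall 2024 | D
4 | Chemistry 101 | Fall 2023 | A
5 | Physics 201 | Fall 2024 | C
6 | Music 101 | Fall 2024 | A
7 | Biology 201 | Fall 2023 | C+
8 | Algorithms 201 | Fall 2023 | F
9 | Physics 201 | Spring 2024 | A
10 | Physics 201 | Spring 2024 | A
11 | Physics 201 | Fall 2023 | C+
12 | Art 101 | Fall 2023 | B-
13 | Physics 201 | Spring 2024 | C-
14 | Art 101 | Spring 2024 | F
15 | Statistics 101 | Fall 2024 | C
16 | Art 101 | Fall 2023 | D
17 | Physics 201 | Fall 2024 | C+
18 | Biology 201 | Fall 2024 | A-
19 | Physics 201 | Spring 2024 | C+
20 | Biology 201 | Spring 2024 | B-
21 | Statistics 101 | Fall 2024 | C-
22 | Chemistry 101 | Spring 2024 | B
23 | Chemistry 101 | Fall 2024 | A-
24 | Physics 201 | Fall 2024 | C+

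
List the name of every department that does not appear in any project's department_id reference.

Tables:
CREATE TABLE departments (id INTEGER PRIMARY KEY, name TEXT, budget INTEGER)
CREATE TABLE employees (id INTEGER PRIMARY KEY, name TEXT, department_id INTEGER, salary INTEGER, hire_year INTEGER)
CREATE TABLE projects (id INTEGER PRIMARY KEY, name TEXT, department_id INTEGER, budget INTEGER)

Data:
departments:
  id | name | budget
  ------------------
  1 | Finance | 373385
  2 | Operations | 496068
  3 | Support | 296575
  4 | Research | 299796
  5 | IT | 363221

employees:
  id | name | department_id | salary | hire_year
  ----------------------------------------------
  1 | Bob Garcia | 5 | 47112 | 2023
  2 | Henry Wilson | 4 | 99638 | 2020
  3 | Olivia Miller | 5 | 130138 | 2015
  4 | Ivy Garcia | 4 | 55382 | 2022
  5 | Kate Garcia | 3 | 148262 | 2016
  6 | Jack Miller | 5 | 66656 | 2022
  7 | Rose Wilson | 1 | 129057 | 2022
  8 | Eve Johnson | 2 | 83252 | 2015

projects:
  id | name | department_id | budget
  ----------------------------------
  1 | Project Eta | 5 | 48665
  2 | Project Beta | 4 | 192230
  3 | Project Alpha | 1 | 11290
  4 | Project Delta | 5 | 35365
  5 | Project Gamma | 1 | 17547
SELECT p.name FROM departments p LEFT JOIN projects c ON c.department_id = p.id WHERE c.id IS NULL

Execution result:
name
Operations
Support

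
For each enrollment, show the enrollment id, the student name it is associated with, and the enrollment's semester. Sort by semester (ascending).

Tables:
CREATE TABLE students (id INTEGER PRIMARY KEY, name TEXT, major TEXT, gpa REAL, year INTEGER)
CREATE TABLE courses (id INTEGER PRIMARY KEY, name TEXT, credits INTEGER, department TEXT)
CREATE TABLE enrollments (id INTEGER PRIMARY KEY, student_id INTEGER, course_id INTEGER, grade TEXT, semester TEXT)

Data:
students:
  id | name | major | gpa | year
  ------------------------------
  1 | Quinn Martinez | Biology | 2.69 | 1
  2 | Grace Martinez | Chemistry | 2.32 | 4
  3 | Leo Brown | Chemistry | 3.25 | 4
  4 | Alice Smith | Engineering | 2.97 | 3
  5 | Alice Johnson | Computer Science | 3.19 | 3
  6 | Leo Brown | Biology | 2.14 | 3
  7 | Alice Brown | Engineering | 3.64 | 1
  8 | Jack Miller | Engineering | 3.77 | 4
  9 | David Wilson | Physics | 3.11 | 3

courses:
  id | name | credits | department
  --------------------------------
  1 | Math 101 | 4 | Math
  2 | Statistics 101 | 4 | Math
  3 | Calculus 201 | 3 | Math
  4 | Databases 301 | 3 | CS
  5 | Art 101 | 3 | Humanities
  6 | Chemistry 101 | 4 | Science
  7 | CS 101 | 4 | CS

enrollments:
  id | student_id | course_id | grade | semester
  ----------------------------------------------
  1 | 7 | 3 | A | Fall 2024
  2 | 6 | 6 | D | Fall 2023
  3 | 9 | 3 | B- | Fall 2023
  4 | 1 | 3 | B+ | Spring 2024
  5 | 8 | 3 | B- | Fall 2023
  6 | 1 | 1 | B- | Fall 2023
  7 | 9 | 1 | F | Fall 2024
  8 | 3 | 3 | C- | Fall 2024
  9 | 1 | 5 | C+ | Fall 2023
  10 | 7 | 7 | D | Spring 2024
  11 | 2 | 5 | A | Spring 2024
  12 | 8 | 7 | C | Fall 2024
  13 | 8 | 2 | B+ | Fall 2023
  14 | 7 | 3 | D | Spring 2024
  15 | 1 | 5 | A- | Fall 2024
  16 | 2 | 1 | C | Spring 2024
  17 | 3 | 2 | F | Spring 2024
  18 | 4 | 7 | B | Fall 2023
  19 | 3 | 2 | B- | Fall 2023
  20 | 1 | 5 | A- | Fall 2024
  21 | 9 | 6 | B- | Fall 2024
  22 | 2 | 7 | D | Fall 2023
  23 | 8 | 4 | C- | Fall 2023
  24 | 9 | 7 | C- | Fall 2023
SELECT c.id, p.name AS student, c.semester FROM enrollments c JOIN students p ON c.student_id = p.id ORDER BY c.semester ASC

Execution result:
id | student | semester
2 | Leo Brown | Fall 2023
3 | David Wilson | Fall 2023
5 | Jack Miller | Fall 2023
6 | Quinn Martinez | Fall 2023
9 | Quinn Martinez | Fall 2023
13 | Jack Miller | Fall 2023
18 | Alice Smith | Fall 2023
19 | Leo Brown | Fall 2023
22 | Grace Martinez | Fall 2023
23 | Jack Miller | Fall 2023
24 | David Wilson | Fall 2023
1 | Alice Brown | Fall 2024
7 | David Wilson | Fall 2024
8 | Leo Brown | Fall 2024
12 | Jack Miller | Fall 2024
15 | Quinn Martinez | Fall 2024
20 | Quinn Martinez | Fall 2024
21 | David Wilson | Fall 2024
4 | Quinn Martinez | Spring 2024
10 | Alice Brown | Spring 2024
11 | Grace Martinez | Spring 2024
14 | Alice Brown | Spring 2024
16 | Grace Martinez | Spring 2024
17 | Leo Brown | Spring 2024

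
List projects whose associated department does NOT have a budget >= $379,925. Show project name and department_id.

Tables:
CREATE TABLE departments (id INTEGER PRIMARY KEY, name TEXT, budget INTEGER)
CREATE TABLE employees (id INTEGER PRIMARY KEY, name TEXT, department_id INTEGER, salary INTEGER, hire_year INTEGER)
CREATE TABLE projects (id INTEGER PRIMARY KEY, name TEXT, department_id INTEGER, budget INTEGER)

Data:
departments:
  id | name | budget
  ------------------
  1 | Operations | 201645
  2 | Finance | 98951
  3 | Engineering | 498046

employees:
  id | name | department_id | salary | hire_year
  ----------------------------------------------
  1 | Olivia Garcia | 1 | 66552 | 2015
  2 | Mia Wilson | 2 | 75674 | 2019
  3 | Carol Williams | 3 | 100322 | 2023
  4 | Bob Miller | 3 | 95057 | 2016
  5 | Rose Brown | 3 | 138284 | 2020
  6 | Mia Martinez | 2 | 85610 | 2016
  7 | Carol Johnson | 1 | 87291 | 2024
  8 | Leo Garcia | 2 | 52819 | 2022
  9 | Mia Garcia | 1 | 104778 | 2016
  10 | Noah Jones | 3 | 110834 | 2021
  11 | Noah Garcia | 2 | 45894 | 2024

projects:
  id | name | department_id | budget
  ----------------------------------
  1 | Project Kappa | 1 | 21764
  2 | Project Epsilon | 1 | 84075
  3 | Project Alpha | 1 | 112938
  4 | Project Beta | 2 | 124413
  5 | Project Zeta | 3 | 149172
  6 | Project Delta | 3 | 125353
SELECT name, department_id FROM projects WHERE department_id NOT IN (SELECT id FROM departments WHERE budget >= 379925)

Execution result:
name | department_id
Project Kappa | 1
Project Epsilon | 1
Project Alpha | 1
Project Beta | 2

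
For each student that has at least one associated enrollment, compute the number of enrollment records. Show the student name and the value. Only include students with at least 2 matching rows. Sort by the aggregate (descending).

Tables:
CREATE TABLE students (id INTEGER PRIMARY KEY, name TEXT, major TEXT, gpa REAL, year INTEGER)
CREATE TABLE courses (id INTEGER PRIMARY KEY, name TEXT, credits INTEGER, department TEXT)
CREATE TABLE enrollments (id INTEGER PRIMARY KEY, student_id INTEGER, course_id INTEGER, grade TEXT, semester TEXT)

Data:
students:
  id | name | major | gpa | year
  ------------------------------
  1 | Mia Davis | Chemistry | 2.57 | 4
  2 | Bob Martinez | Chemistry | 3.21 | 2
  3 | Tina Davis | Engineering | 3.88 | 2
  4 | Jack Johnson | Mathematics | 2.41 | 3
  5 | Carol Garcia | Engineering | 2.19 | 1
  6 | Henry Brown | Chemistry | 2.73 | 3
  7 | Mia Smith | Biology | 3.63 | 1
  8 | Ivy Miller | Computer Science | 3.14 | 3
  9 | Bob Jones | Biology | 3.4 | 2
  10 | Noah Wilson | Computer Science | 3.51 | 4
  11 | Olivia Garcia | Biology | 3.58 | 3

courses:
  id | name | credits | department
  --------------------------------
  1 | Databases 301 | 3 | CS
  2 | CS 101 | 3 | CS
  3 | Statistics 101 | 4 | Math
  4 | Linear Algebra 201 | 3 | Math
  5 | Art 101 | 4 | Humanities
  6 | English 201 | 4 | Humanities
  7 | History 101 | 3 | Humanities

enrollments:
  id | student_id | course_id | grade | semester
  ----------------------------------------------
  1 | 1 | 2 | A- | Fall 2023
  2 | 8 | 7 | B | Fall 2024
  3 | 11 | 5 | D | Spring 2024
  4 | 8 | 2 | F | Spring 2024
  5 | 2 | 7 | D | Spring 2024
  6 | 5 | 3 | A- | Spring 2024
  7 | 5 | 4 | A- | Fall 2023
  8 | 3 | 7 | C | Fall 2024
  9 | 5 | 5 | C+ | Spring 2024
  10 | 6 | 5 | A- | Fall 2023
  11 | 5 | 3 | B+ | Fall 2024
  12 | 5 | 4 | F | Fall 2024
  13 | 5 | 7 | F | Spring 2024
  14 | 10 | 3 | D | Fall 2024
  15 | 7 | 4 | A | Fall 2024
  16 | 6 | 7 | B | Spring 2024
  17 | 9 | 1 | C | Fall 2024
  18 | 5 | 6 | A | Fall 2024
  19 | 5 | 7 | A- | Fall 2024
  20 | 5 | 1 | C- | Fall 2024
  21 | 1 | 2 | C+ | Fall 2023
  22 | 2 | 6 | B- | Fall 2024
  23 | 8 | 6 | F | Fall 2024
SELECT p.name, COUNT(*) AS n FROM enrollments c JOIN students p ON c.student_id = p.id GROUP BY p.id, p.name HAVING COUNT(*) >= 2 ORDER BY n DESC

Execution result:
name | n
Carol Garcia | 9
Ivy Miller | 3
Mia Davis | 2
Bob Martinez | 2
Henry Brown | 2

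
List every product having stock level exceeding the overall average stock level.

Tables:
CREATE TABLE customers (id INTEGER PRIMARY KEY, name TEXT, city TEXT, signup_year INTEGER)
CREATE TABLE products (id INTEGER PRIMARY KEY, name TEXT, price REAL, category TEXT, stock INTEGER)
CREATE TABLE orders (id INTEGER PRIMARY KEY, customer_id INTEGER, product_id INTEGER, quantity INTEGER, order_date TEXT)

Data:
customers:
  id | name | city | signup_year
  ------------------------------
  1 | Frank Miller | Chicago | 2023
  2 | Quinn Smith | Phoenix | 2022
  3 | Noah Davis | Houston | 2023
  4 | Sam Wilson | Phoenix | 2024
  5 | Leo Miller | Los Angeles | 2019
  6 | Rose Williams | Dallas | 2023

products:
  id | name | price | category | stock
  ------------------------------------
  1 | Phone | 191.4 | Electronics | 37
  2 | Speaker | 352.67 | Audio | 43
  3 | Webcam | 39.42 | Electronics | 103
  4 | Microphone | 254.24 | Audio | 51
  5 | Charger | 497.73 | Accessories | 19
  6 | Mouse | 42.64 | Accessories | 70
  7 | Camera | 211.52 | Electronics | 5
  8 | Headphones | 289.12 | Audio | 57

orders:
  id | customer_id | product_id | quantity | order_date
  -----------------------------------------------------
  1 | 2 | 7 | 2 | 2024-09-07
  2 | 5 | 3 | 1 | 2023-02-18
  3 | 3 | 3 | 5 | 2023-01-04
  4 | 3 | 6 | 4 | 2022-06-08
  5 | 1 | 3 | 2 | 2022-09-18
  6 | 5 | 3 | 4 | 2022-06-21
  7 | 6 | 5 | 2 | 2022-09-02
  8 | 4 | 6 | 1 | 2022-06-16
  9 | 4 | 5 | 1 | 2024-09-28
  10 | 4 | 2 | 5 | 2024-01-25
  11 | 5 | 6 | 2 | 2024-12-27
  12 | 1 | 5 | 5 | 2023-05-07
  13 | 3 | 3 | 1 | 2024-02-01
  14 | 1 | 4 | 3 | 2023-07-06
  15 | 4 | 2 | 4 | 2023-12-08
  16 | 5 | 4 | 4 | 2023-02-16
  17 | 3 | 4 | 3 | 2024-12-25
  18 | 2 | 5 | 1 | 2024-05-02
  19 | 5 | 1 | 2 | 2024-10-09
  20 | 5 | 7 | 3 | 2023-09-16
SELECT name, stock FROM products WHERE stock > (SELECT AVG(stock) FROM products)

Execution result:
name | stock
Webcam | 103
Microphone | 51
Mouse | 70
Headphones | 57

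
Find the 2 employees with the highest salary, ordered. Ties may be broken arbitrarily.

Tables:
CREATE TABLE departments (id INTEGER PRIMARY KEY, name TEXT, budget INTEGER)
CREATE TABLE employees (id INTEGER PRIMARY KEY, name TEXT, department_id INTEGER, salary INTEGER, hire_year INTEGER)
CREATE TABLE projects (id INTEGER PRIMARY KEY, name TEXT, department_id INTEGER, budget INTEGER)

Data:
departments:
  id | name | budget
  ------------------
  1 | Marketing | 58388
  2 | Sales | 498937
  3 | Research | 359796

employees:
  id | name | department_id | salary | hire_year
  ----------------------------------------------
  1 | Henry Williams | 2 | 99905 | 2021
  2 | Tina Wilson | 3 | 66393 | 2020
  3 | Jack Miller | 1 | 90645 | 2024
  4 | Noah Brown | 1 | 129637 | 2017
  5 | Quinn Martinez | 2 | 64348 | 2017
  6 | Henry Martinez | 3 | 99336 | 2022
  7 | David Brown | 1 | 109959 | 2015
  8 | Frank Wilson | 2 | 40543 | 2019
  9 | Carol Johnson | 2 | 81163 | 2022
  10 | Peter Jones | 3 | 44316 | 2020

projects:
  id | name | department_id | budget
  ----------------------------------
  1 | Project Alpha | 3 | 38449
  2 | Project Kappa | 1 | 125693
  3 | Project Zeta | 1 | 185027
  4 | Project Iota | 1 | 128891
SELECT name, salary FROM employees ORDER BY salary DESC LIMIT 2

Execution result:
name | salary
Noah Brown | 129637
David Brown | 109959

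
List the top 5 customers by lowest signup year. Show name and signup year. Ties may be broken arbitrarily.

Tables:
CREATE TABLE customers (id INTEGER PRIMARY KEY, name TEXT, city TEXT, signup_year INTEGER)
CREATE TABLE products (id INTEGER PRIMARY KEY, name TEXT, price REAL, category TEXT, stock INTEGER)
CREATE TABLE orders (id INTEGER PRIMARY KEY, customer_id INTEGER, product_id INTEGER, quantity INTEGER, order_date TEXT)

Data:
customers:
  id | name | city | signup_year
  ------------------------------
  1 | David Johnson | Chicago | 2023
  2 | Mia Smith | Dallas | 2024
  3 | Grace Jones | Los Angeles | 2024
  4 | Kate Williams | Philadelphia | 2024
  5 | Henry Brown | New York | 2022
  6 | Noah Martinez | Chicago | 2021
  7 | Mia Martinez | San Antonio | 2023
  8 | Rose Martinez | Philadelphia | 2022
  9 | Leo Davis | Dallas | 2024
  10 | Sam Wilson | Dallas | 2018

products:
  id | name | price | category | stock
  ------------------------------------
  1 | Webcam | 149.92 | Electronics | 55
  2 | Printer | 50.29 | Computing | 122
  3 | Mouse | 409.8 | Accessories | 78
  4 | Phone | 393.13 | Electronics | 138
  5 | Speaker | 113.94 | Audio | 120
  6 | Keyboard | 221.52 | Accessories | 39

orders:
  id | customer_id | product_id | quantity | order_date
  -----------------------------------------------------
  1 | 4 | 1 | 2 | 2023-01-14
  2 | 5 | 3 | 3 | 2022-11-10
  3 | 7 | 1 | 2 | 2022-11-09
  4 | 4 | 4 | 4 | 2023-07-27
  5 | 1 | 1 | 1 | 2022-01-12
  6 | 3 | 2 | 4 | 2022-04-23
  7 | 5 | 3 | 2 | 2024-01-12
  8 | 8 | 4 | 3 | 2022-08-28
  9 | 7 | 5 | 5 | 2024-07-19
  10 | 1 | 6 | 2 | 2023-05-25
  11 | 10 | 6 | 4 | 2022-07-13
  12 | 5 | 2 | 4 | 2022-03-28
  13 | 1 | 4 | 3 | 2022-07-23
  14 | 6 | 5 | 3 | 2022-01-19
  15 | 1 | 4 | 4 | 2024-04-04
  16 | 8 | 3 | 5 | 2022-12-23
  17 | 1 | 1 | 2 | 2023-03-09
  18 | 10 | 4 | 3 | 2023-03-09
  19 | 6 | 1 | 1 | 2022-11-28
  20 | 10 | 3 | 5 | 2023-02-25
SELECT name, signup_year FROM customers ORDER BY signup_year ASC LIMIT 5

Execution result:
name | signup_year
Sam Wilson | 2018
Noah Martinez | 2021
Henry Brown | 2022
Rose Martinez | 2022
David Johnson | 2023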